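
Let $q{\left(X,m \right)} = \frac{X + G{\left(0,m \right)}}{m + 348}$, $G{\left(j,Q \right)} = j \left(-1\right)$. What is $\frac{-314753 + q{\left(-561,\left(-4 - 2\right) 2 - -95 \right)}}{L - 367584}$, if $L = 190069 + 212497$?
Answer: $- \frac{67829552}{7538621} \approx -8.9976$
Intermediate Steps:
$L = 402566$
$G{\left(j,Q \right)} = - j$
$q{\left(X,m \right)} = \frac{X}{348 + m}$ ($q{\left(X,m \right)} = \frac{X - 0}{m + 348} = \frac{X + 0}{348 + m} = \frac{X}{348 + m}$)
$\frac{-314753 + q{\left(-561,\left(-4 - 2\right) 2 - -95 \right)}}{L - 367584} = \frac{-314753 - \frac{561}{348 + \left(\left(-4 - 2\right) 2 - -95\right)}}{402566 - 367584} = \frac{-314753 - \frac{561}{348 + \left(\left(-6\right) 2 + 95\right)}}{34982} = \left(-314753 - \frac{561}{348 + \left(-12 + 95\right)}\right) \frac{1}{34982} = \left(-314753 - \frac{561}{348 + 83}\right) \frac{1}{34982} = \left(-314753 - \frac{561}{431}\right) \frac{1}{34982} = \left(- \frac{135659104}{431}\right) \frac{1}{34982} = - \frac{67829552}{7538621}$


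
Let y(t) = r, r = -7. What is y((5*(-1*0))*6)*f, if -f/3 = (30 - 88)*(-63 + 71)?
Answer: -9744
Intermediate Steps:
f = 1392 (f = -3*(30 - 88)*(-63 + 71) = -(-174)*8 = -3*(-464) = 1392)
y(t) = -7
y((5*(-1*0))*6)*f = -7*1392 = -9744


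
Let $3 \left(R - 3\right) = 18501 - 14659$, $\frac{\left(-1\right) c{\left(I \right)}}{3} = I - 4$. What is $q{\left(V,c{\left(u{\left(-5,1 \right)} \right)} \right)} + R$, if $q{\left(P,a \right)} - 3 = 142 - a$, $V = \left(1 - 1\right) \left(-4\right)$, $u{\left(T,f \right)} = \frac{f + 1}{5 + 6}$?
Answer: $\frac{46768}{33} \approx 1417.2$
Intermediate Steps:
$u{\left(T,f \right)} = \frac{1}{11} + \frac{f}{11}$ ($u{\left(T,f \right)} = \frac{1 + f}{11} = \left(1 + f\right) \frac{1}{11} = \frac{1}{11} + \frac{f}{11}$)
$c{\left(I \right)} = 12 - 3 I$ ($c{\left(I \right)} = - 3 \left(I - 4\right) = - 3 \left(-4 + I\right) = 12 - 3 I$)
$R = \frac{3851}{3}$ ($R = 3 + \frac{18501 - 14659}{3} = 3 + \frac{1}{3} \cdot 3842 = 3 + \frac{3842}{3} = \frac{3851}{3} \approx 1283.7$)
$V = 0$ ($V = 0 \left(-4\right) = 0$)
$q{\left(P,a \right)} = 145 - a$ ($q{\left(P,a \right)} = 3 - \left(-142 + a\right) = 145 - a$)
$q{\left(V,c{\left(u{\left(-5,1 \right)} \right)} \right)} + R = \left(145 - \left(12 - 3 \left(\frac{1}{11} + \frac{1}{11} \cdot 1\right)\right)\right) + \frac{3851}{3} = \left(145 - \left(12 - 3 \left(\frac{1}{11} + \frac{1}{11}\right)\right)\right) + \frac{3851}{3} = \left(145 - \left(12 - \frac{6}{11}\right)\right) + \frac{3851}{3} = \left(145 - \frac{126}{11}\right) + \frac{3851}{3} = \frac{1469}{11} + \frac{3851}{3} = \frac{46768}{33}$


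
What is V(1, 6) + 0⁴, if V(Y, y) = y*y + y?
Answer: 42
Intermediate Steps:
V(Y, y) = y + y² (V(Y, y) = y² + y = y + y²)
V(1, 6) + 0⁴ = 6*(1 + 6) + 0⁴ = 6*7 + 0 = 42 + 0 = 42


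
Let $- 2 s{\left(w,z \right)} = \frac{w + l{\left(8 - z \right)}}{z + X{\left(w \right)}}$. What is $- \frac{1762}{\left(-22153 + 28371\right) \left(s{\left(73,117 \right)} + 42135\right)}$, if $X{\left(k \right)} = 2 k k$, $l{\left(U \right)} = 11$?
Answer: $- \frac{9492775}{1411500248547} \approx -6.7253 \cdot 10^{-6}$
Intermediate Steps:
$X{\left(k \right)} = 2 k^{2}$
$s{\left(w,z \right)} = - \frac{11 + w}{2 \left(z + 2 w^{2}\right)}$ ($s{\left(w,z \right)} = - \frac{\left(w + 11\right) \frac{1}{z + 2 w^{2}}}{2} = - \frac{\left(11 + w\right) \frac{1}{z + 2 w^{2}}}{2} = - \frac{\frac{1}{z + 2 w^{2}} \left(11 + w\right)}{2} = - \frac{11 + w}{2 \left(z + 2 w^{2}\right)}$)
$- \frac{1762}{\left(-22153 + 28371\right) \left(s{\left(73,117 \right)} + 42135\right)} = - \frac{1762}{\left(-22153 + 28371\right) \left(\frac{-11 - 73}{2 \left(117 + 2 \cdot 73^{2}\right)} + 42135\right)} = - \frac{1762}{6218 \left(\frac{-11 - 73}{2 \left(117 + 2 \cdot 5329\right)} + 42135\right)} = - \frac{1762}{6218 \left(\frac{1}{2} \frac{1}{117 + 10658} \left(-84\right) + 42135\right)} = - \frac{1762}{6218 \left(\frac{1}{2} \cdot \frac{1}{10775} \left(-84\right) + 42135\right)} = - \frac{1762}{6218 \left(- \frac{42}{10775} + 42135\right)} = - \frac{1762}{6218 \cdot \frac{454004583}{10775}} = - \frac{1762}{\frac{2823000497094}{10775}} = \left(-1762\right) \frac{10775}{2823000497094} = - \frac{9492775}{1411500248547}$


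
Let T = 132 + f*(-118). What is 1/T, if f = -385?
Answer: 1/45562 ≈ 2.1948e-5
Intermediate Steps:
T = 45562 (T = 132 - 385*(-118) = 132 + 45430 = 45562)
1/T = 1/45562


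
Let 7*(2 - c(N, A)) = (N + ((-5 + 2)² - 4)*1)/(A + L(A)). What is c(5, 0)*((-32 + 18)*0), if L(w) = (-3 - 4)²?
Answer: 0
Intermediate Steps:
L(w) = 49 (L(w) = (-7)² = 49)
c(N, A) = 2 - (5 + N)/(7*(49 + A)) (c(N, A) = 2 - (N + ((-5 + 2)² - 4)*1)/(7*(A + 49)) = 2 - (N + ((-3)² - 4)*1)/(7*(49 + A)) = 2 - (N + (9 - 4)*1)/(7*(49 + A)) = 2 - (N + 5*1)/(7*(49 + A)) = 2 - (N + 5)/(7*(49 + A)) = 2 - (5 + N)/(7*(49 + A)))
c(5, 0)*((-32 + 18)*0) = ((681 - 1*5 + 14*0)/(7*(49 + 0)))*((-32 + 18)*0) = ((⅐)*(681 - 5 + 0)/49)*(-14*0) = ((⅐)*(1/49)*676)*0 = (676/343)*0 = 0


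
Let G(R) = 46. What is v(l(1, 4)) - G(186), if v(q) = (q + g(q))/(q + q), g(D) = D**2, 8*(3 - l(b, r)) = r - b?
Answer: -707/16 ≈ -44.188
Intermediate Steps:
l(b, r) = 3 - r/8 + b/8 (l(b, r) = 3 - (r - b)/8 = 3 + (-r/8 + b/8) = 3 - r/8 + b/8)
v(q) = (q + q**2)/(2*q) (v(q) = (q + q**2)/(q + q) = (q + q**2)/((2*q)) = (q + q**2)*(1/(2*q)) = (q + q**2)/(2*q))
v(l(1, 4)) - G(186) = (1/2 + (3 - 1/8*4 + (1/8)*1)/2) - 1*46 = (1/2 + (3 - 1/2 + 1/8)/2) - 46 = (1/2 + (1/2)*(21/8)) - 46 = (1/2 + 21/16) - 46 = 29/16 - 46 = -707/16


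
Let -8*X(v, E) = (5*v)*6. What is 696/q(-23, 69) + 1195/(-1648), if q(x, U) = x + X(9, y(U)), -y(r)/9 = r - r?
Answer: -4859297/374096 ≈ -12.989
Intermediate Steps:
y(r) = 0 (y(r) = -9*(r - r) = -9*0 = 0)
X(v, E) = -15*v/4 (X(v, E) = -5*v*6/8 = -15*v/4)
q(x, U) = -135/4 + x (q(x, U) = x - 15/4*9 = x - 135/4 = -135/4 + x)
696/q(-23, 69) + 1195/(-1648) = 696/(-135/4 - 23) + 1195/(-1648) = 696/(-227/4) + 1195*(-1/1648) = 696*(-4/227) - 1195/1648 = -2784/227 - 1195/1648 = -4859297/374096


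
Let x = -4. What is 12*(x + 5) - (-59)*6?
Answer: 366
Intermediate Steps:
12*(x + 5) - (-59)*6 = 12*(-4 + 5) - (-59)*6 = 12*1 - 1*(-354) = 12 + 354 = 366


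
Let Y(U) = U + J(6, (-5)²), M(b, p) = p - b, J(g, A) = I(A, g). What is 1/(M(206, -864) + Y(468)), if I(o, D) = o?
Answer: -1/577 ≈ -0.0017331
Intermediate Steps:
J(g, A) = A
Y(U) = 25 + U (Y(U) = U + (-5)² = U + 25 = 25 + U)
1/(M(206, -864) + Y(468)) = 1/((-864 - 1*206) + (25 + 468)) = 1/((-864 - 206) + 493) = 1/(-1070 + 493) = 1/(-577) = -1/577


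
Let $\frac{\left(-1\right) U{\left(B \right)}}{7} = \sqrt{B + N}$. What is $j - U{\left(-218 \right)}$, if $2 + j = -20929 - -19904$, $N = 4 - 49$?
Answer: $-1027 + 7 i \sqrt{263} \approx -1027.0 + 113.52 i$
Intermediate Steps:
$N = -45$ ($N = 4 - 49 = -45$)
$j = -1027$ ($j = -2 - 1025 = -1027$)
$U{\left(B \right)} = - 7 \sqrt{-45 + B}$ ($U{\left(B \right)} = - 7 \sqrt{B - 45} = - 7 \sqrt{-45 + B}$)
$j - U{\left(-218 \right)} = -1027 - - 7 \sqrt{-45 - 218} = -1027 - - 7 \sqrt{-263} = -1027 - - 7 i \sqrt{263} = -1027 + 7 i \sqrt{263}$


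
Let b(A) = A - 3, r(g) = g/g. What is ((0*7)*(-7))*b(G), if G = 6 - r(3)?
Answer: 0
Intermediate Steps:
r(g) = 1
G = 5 (G = 6 - 1*1 = 6 - 1 = 5)
b(A) = -3 + A
((0*7)*(-7))*b(G) = ((0*7)*(-7))*(-3 + 5) = (0*(-7))*2 = 0*2 = 0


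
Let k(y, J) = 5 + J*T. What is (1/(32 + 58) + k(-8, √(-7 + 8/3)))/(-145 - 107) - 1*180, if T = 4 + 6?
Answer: -4082851/22680 - 5*I*√39/378 ≈ -180.02 - 0.082606*I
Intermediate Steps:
T = 10
k(y, J) = 5 + 10*J (k(y, J) = 5 + J*10 = 5 + 10*J)
(1/(32 + 58) + k(-8, √(-7 + 8/3)))/(-145 - 107) - 1*180 = (1/(32 + 58) + (5 + 10*√(-7 + 8/3)))/(-145 - 107) - 1*180 = (1/90 + (5 + 10*√(-7 + 8*(⅓))))/(-252) - 180 = (1/90 + (5 + 10*√(-7 + 8/3)))*(-1/252) - 180 = (1/90 + (5 + 10*√(-13/3)))*(-1/252) - 180 = (1/90 + (5 + 10*(I*√39/3)))*(-1/252) - 180 = (1/90 + (5 + 10*I*√39/3))*(-1/252) - 180 = (451/90 + 10*I*√39/3)*(-1/252) - 180 = (-451/22680 - 5*I*√39/378) - 180 = -4082851/22680 - 5*I*√39/378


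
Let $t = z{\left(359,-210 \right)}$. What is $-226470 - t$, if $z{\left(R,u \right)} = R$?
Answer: $-226829$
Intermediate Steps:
$t = 359$
$-226470 - t = -226470 - 359 = -226829$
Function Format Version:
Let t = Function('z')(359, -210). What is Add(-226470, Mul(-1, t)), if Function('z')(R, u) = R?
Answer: -226829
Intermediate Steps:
t = 359
Add(-226470, Mul(-1, t)) = Add(-226470, Mul(-1, 359)) = Add(-226470, -359) = -226829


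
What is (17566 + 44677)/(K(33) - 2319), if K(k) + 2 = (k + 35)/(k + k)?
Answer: -2054019/76559 ≈ -26.829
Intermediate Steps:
K(k) = -2 + (35 + k)/(2*k) (K(k) = -2 + (k + 35)/(k + k) = -2 + (35 + k)/((2*k)) = -2 + (35 + k)*(1/(2*k)) = -2 + (35 + k)/(2*k))
(17566 + 44677)/(K(33) - 2319) = (17566 + 44677)/((½)*(35 - 3*33)/33 - 2319) = 62243/((½)*(1/33)*(35 - 99) - 2319) = 62243/((½)*(1/33)*(-64) - 2319) = 62243/(-32/33 - 2319) = 62243/(-76559/33) = 62243*(-33/76559) = -2054019/76559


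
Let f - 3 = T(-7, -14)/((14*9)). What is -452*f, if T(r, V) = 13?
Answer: -88366/63 ≈ -1402.6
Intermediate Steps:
f = 391/126 (f = 3 + 13/((14*9)) = 3 + 13/126 = 391/126 ≈ 3.1032)
-452*f = -452*391/126 = -88366/63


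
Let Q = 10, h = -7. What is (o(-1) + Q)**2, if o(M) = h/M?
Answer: 289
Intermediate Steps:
o(M) = -7/M
(o(-1) + Q)**2 = (-7/(-1) + 10)**2 = (-7*(-1) + 10)**2 = (7 + 10)**2 = 17**2 = 289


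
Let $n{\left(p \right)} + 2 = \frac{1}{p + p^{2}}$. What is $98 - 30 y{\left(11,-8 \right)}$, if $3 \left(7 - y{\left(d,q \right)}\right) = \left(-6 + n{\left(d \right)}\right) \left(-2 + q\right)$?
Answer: $\frac{22679}{33} \approx 687.24$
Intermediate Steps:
$n{\left(p \right)} = -2 + \frac{1}{p + p^{2}}$
$y{\left(d,q \right)} = 7 - \frac{\left(-6 + \frac{1 - 2 d - 2 d^{2}}{d \left(1 + d\right)}\right) \left(-2 + q\right)}{3}$
$98 - 30 y{\left(11,-8 \right)} = 98 - 30 \frac{2 - -8 + 5 \cdot 11 + 5 \cdot 11^{2} + 8 \cdot 11 \left(-8\right) + 8 \left(-8\right) 11^{2}}{3 \cdot 11 \left(1 + 11\right)} = 98 - 30 \cdot \frac{1}{3} \cdot \frac{1}{11} \cdot \frac{1}{12} \left(2 + 8 + 55 + 5 \cdot 121 - 704 + 8 \left(-8\right) 121\right) = 98 - 30 \cdot \frac{1}{3} \cdot \frac{1}{11} \cdot \frac{1}{12} \left(2 + 8 + 55 + 605 - 704 - 7744\right) = 98 - 30 \cdot \frac{1}{3} \cdot \frac{1}{11} \cdot \frac{1}{12} \left(-7778\right) = 98 - - \frac{19445}{33} = 98 + \frac{19445}{33} = \frac{22679}{33}$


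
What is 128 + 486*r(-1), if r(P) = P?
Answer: -358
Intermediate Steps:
128 + 486*r(-1) = 128 + 486*(-1) = 128 - 486 = -358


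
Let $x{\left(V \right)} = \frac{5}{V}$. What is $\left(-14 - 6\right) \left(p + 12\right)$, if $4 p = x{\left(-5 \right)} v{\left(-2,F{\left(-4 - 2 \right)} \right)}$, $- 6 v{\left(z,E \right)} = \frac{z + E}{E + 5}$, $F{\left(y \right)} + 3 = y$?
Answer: $- \frac{5815}{24} \approx -242.29$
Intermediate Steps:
$F{\left(y \right)} = -3 + y$
$v{\left(z,E \right)} = - \frac{E + z}{6 \left(5 + E\right)}$ ($v{\left(z,E \right)} = - \frac{\left(z + E\right) \frac{1}{E + 5}}{6} = - \frac{\left(E + z\right) \frac{1}{5 + E}}{6} = - \frac{\frac{1}{5 + E} \left(E + z\right)}{6} = - \frac{E + z}{6 \left(5 + E\right)}$)
$p = \frac{11}{96}$ ($p = \frac{\frac{5}{-5} \frac{- (-3 - 6) - -2}{6 \left(5 - 9\right)}}{4} = \frac{5 \left(- \frac{1}{5}\right) \frac{- (-3 - 6) + 2}{6 \left(5 - 9\right)}}{4} = \frac{\left(-1\right) \frac{- (-3 - 6) + 2}{6 \left(5 - 9\right)}}{4} = \frac{\left(-1\right) \frac{\left(-1\right) \left(-9\right) + 2}{6 \left(5 - 9\right)}}{4} = \frac{\left(-1\right) \frac{9 + 2}{6 \left(-4\right)}}{4} = \frac{\left(-1\right) \frac{1}{6} \left(- \frac{1}{4}\right) 11}{4} = \frac{\left(-1\right) \left(- \frac{11}{24}\right)}{4} = \frac{1}{4} \cdot \frac{11}{24} = \frac{11}{96} \approx 0.11458$)
$\left(-14 - 6\right) \left(p + 12\right) = \left(-14 - 6\right) \left(\frac{11}{96} + 12\right) = \left(-20\right) \frac{1163}{96} = - \frac{5815}{24}$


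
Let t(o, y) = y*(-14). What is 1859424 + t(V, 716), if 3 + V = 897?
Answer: 1849400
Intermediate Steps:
V = 894 (V = -3 + 897 = 894)
t(o, y) = -14*y
1859424 + t(V, 716) = 1859424 - 14*716 = 1859424 - 10024 = 1849400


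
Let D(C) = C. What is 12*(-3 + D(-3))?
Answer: -72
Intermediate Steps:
12*(-3 + D(-3)) = 12*(-3 - 3) = 12*(-6) = -72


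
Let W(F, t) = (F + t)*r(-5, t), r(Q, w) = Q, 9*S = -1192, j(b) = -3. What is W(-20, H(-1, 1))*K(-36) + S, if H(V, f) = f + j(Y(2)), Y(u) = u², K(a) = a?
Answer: -36832/9 ≈ -4092.4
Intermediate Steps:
S = -1192/9 (S = (⅑)*(-1192) = -1192/9 ≈ -132.44)
H(V, f) = -3 + f (H(V, f) = f - 3 = -3 + f)
W(F, t) = -5*F - 5*t (W(F, t) = (F + t)*(-5) = -5*F - 5*t)
W(-20, H(-1, 1))*K(-36) + S = (-5*(-20) - 5*(-3 + 1))*(-36) - 1192/9 = (100 - 5*(-2))*(-36) - 1192/9 = (100 + 10)*(-36) - 1192/9 = 110*(-36) - 1192/9 = -3960 - 1192/9 = -36832/9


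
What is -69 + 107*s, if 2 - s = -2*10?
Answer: 2285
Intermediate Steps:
s = 22 (s = 2 - (-2)*10 = 2 - 1*(-20) = 2 + 20 = 22)
-69 + 107*s = -69 + 107*22 = -69 + 2354 = 2285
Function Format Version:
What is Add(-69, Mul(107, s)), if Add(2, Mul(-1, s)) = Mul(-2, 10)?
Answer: 2285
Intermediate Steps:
s = 22 (s = Add(2, Mul(-1, Mul(-2, 10))) = Add(2, Mul(-1, -20)) = Add(2, 20) = 22)
Add(-69, Mul(107, s)) = Add(-69, Mul(107, 22)) = Add(-69, 2354) = 2285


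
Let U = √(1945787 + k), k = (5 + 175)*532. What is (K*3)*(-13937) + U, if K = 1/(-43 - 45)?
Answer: 3801/8 + √2041547 ≈ 1904.0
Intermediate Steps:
k = 95760 (k = 180*532 = 95760)
K = -1/88 (K = 1/(-88) = -1/88 ≈ -0.011364)
U = √2041547 (U = √(1945787 + 95760) = √2041547 ≈ 1428.8)
(K*3)*(-13937) + U = -1/88*3*(-13937) + √2041547 = -3/88*(-13937) + √2041547 = 3801/8 + √2041547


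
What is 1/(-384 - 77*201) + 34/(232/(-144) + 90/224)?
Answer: -3175679011/112953759 ≈ -28.115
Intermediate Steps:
1/(-384 - 77*201) + 34/(232/(-144) + 90/224) = (1/201)/(-461) + 34/(232*(-1/144) + 90*(1/224)) = -1/461*1/201 + 34/(-29/18 + 45/112) = -1/92661 + 34/(-1219/1008) = -1/92661 + 34*(-1008/1219) = -1/92661 - 34272/1219 = -3175679011/112953759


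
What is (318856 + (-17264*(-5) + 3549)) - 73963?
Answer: 334762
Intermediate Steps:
(318856 + (-17264*(-5) + 3549)) - 73963 = (318856 + (86320 + 3549)) - 73963 = (318856 + 89869) - 73963 = 408725 - 73963 = 334762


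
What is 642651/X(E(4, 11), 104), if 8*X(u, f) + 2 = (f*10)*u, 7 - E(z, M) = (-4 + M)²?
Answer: -2570604/21841 ≈ -117.70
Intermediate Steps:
E(z, M) = 7 - (-4 + M)²
X(u, f) = -¼ + 5*f*u/4 (X(u, f) = -¼ + ((f*10)*u)/8 = -¼ + ((10*f)*u)/8 = -¼ + (10*f*u)/8 = -¼ + 5*f*u/4)
642651/X(E(4, 11), 104) = 642651/(-¼ + (5/4)*104*(7 - (-4 + 11)²)) = 642651/(-¼ + (5/4)*104*(7 - 1*7²)) = 642651/(-¼ + (5/4)*104*(7 - 1*49)) = 642651/(-¼ + (5/4)*104*(7 - 49)) = 642651/(-¼ + (5/4)*104*(-42)) = 642651/(-¼ - 5460) = 642651/(-21841/4) = 642651*(-4/21841) = -2570604/21841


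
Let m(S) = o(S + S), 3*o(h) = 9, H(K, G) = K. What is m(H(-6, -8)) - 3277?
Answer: -3274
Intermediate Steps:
o(h) = 3 (o(h) = (⅓)*9 = 3)
m(S) = 3
m(H(-6, -8)) - 3277 = 3 - 3277 = -3274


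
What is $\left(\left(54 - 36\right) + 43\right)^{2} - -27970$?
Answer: $31691$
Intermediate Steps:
$\left(\left(54 - 36\right) + 43\right)^{2} - -27970 = \left(18 + 43\right)^{2} + 27970 = 61^{2} + 27970 = 3721 + 27970 = 31691$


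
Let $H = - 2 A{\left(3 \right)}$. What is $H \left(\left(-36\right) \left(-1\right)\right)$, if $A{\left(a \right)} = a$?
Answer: $-216$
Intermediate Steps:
$H = -6$ ($H = \left(-2\right) 3 = -6$)
$H \left(\left(-36\right) \left(-1\right)\right) = - 6 \left(\left(-36\right) \left(-1\right)\right) = \left(-6\right) 36 = -216$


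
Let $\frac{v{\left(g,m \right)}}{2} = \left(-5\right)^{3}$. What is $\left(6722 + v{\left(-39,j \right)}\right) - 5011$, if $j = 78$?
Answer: $1461$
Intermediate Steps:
$v{\left(g,m \right)} = -250$ ($v{\left(g,m \right)} = 2 \left(-5\right)^{3} = 2 \left(-125\right) = -250$)
$\left(6722 + v{\left(-39,j \right)}\right) - 5011 = \left(6722 - 250\right) - 5011 = 6472 - 5011 = 1461$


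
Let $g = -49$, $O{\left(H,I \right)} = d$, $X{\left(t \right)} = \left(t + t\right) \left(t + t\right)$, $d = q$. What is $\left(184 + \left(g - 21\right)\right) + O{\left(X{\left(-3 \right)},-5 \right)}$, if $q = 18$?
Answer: $132$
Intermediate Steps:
$d = 18$
$X{\left(t \right)} = 4 t^{2}$ ($X{\left(t \right)} = 2 t 2 t = 4 t^{2}$)
$O{\left(H,I \right)} = 18$
$\left(184 + \left(g - 21\right)\right) + O{\left(X{\left(-3 \right)},-5 \right)} = \left(184 - 70\right) + 18 = 114 + 18 = 132$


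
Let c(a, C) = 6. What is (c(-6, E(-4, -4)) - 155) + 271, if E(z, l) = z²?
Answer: 122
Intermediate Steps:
(c(-6, E(-4, -4)) - 155) + 271 = (6 - 155) + 271 = -149 + 271 = 122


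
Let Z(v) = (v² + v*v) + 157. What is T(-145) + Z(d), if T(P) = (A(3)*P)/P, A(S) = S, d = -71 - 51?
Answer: 29928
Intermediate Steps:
d = -122
Z(v) = 157 + 2*v² (Z(v) = (v² + v²) + 157 = 2*v² + 157 = 157 + 2*v²)
T(P) = 3 (T(P) = (3*P)/P = 3)
T(-145) + Z(d) = 3 + (157 + 2*(-122)²) = 3 + (157 + 2*14884) = 3 + (157 + 29768) = 3 + 29925 = 29928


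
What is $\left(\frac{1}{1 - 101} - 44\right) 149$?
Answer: $- \frac{655749}{100} \approx -6557.5$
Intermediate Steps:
$\left(\frac{1}{1 - 101} - 44\right) 149 = \left(\frac{1}{-100} - 44\right) 149 = \left(- \frac{1}{100} - 44\right) 149 = \left(- \frac{4401}{100}\right) 149 = - \frac{655749}{100}$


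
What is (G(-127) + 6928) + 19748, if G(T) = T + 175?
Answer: 26724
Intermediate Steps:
G(T) = 175 + T
(G(-127) + 6928) + 19748 = ((175 - 127) + 6928) + 19748 = (48 + 6928) + 19748 = 6976 + 19748 = 26724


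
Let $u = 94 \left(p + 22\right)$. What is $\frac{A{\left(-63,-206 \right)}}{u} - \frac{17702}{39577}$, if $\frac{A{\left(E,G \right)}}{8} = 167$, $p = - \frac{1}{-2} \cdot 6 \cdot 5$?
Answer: $- \frac{4346342}{68824403} \approx -0.063151$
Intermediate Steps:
$p = 15$ ($p = \left(-1\right) \left(- \frac{1}{2}\right) 6 \cdot 5 = \frac{1}{2} \cdot 6 \cdot 5 = 3 \cdot 5 = 15$)
$A{\left(E,G \right)} = 1336$ ($A{\left(E,G \right)} = 8 \cdot 167 = 1336$)
$u = 3478$ ($u = 94 \left(15 + 22\right) = 94 \cdot 37 = 3478$)
$\frac{A{\left(-63,-206 \right)}}{u} - \frac{17702}{39577} = \frac{1336}{3478} - \frac{17702}{39577} = 1336 \cdot \frac{1}{3478} - \frac{17702}{39577} = \frac{668}{1739} - \frac{17702}{39577} = - \frac{4346342}{68824403}$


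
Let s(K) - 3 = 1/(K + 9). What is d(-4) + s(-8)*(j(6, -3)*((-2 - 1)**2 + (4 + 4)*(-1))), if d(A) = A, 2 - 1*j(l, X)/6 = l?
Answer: -100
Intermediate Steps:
j(l, X) = 12 - 6*l
s(K) = 3 + 1/(9 + K) (s(K) = 3 + 1/(K + 9) = 3 + 1/(9 + K))
d(-4) + s(-8)*(j(6, -3)*((-2 - 1)**2 + (4 + 4)*(-1))) = -4 + ((28 + 3*(-8))/(9 - 8))*((12 - 6*6)*((-2 - 1)**2 + (4 + 4)*(-1))) = -4 + ((28 - 24)/1)*((12 - 36)*((-3)**2 + 8*(-1))) = -4 + (1*4)*(-24*(9 - 8)) = -4 + 4*(-24*1) = -4 + 4*(-24) = -4 - 96 = -100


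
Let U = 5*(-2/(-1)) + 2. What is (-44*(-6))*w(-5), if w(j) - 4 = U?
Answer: 4224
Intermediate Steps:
U = 12 (U = 5*(-2*(-1)) + 2 = 5*2 + 2 = 10 + 2 = 12)
w(j) = 16 (w(j) = 4 + 12 = 16)
(-44*(-6))*w(-5) = -44*(-6)*16 = 264*16 = 4224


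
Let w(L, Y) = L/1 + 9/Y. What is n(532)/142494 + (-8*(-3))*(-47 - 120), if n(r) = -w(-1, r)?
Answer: -303833685941/75806808 ≈ -4008.0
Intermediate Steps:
w(L, Y) = L + 9/Y (w(L, Y) = L*1 + 9/Y = L + 9/Y)
n(r) = 1 - 9/r (n(r) = -(-1 + 9/r) = 1 - 9/r)
n(532)/142494 + (-8*(-3))*(-47 - 120) = ((-9 + 532)/532)/142494 + (-8*(-3))*(-47 - 120) = ((1/532)*523)*(1/142494) + 24*(-167) = (523/532)*(1/142494) - 4008 = 523/75806808 - 4008 = -303833685941/75806808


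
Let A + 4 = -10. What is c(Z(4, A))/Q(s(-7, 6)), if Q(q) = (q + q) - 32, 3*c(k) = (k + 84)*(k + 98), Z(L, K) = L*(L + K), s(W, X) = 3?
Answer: -1276/39 ≈ -32.718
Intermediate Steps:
A = -14 (A = -4 - 10 = -14)
Z(L, K) = L*(K + L)
c(k) = (84 + k)*(98 + k)/3 (c(k) = ((k + 84)*(k + 98))/3 = ((84 + k)*(98 + k))/3 = (84 + k)*(98 + k)/3)
Q(q) = -32 + 2*q (Q(q) = 2*q - 32 = -32 + 2*q)
c(Z(4, A))/Q(s(-7, 6)) = (2744 + (4*(-14 + 4))²/3 + 182*(4*(-14 + 4))/3)/(-32 + 2*3) = (2744 + (4*(-10))²/3 + 182*(4*(-10))/3)/(-32 + 6) = (2744 + (⅓)*(-40)² + (182/3)*(-40))/(-26) = (2744 + (⅓)*1600 - 7280/3)*(-1/26) = (2744 + 1600/3 - 7280/3)*(-1/26) = (2552/3)*(-1/26) = -1276/39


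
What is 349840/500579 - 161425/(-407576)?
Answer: 223392352915/204023986504 ≈ 1.0949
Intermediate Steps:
349840/500579 - 161425/(-407576) = 349840*(1/500579) - 161425*(-1/407576) = 349840/500579 + 161425/407576 = 223392352915/204023986504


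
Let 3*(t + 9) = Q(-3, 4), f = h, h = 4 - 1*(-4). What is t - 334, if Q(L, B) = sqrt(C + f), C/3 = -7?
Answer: -343 + I*sqrt(13)/3 ≈ -343.0 + 1.2019*I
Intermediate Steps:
h = 8 (h = 4 + 4 = 8)
C = -21 (C = 3*(-7) = -21)
f = 8
Q(L, B) = I*sqrt(13) (Q(L, B) = sqrt(-21 + 8) = sqrt(-13) = I*sqrt(13))
t = -9 + I*sqrt(13)/3 (t = -9 + (I*sqrt(13))/3 = -9 + I*sqrt(13)/3 ≈ -9.0 + 1.2019*I)
t - 334 = (-9 + I*sqrt(13)/3) - 334 = -343 + I*sqrt(13)/3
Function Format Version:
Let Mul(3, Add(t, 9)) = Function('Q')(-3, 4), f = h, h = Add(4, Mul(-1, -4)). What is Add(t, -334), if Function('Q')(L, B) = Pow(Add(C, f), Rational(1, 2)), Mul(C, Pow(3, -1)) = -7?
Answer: Add(-343, Mul(Rational(1, 3), I, Pow(13, Rational(1, 2)))) ≈ Add(-343.00, Mul(1.2019, I))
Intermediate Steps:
h = 8 (h = Add(4, 4) = 8)
C = -21 (C = Mul(3, -7) = -21)
f = 8
Function('Q')(L, B) = Mul(I, Pow(13, Rational(1, 2))) (Function('Q')(L, B) = Pow(Add(-21, 8), Rational(1, 2)) = Pow(-13, Rational(1, 2)) = Mul(I, Pow(13, Rational(1, 2))))
t = Add(-9, Mul(Rational(1, 3), I, Pow(13, Rational(1, 2)))) (t = Add(-9, Mul(Rational(1, 3), Mul(I, Pow(13, Rational(1, 2))))) = Add(-9, Mul(Rational(1, 3), I, Pow(13, Rational(1, 2)))) ≈ Add(-9.0000, Mul(1.2019, I)))
Add(t, -334) = Add(Add(-9, Mul(Rational(1, 3), I, Pow(13, Rational(1, 2)))), -334) = Add(-343, Mul(Rational(1, 3), I, Pow(13, Rational(1, 2))))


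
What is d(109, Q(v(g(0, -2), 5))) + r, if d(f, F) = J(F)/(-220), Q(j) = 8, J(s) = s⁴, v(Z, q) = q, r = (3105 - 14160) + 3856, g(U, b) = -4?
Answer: -396969/55 ≈ -7217.6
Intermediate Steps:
r = -7199 (r = -11055 + 3856 = -7199)
d(f, F) = -F⁴/220 (d(f, F) = F⁴/(-220) = F⁴*(-1/220) = -F⁴/220)
d(109, Q(v(g(0, -2), 5))) + r = -1/220*8⁴ - 7199 = -1/220*4096 - 7199 = -1024/55 - 7199 = -396969/55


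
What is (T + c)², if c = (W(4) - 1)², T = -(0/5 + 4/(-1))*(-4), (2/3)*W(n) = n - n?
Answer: 225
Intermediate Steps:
W(n) = 0 (W(n) = 3*(n - n)/2 = (3/2)*0 = 0)
T = -16 (T = -(0*(⅕) + 4*(-1))*(-4) = -(0 - 4)*(-4) = -1*(-4)*(-4) = 4*(-4) = -16)
c = 1 (c = (0 - 1)² = (-1)² = 1)
(T + c)² = (-16 + 1)² = (-15)² = 225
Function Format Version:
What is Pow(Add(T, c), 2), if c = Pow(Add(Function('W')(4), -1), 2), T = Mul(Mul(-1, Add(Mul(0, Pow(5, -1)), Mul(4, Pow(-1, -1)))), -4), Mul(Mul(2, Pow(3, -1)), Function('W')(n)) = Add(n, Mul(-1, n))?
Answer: 225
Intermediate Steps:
Function('W')(n) = 0 (Function('W')(n) = Mul(Rational(3, 2), Add(n, Mul(-1, n))) = Mul(Rational(3, 2), 0) = 0)
T = -16 (T = Mul(Mul(-1, Add(Mul(0, Rational(1, 5)), Mul(4, -1))), -4) = Mul(Mul(-1, Add(0, -4)), -4) = Mul(Mul(-1, -4), -4) = Mul(4, -4) = -16)
c = 1 (c = Pow(Add(0, -1), 2) = Pow(-1, 2) = 1)
Pow(Add(T, c), 2) = Pow(Add(-16, 1), 2) = Pow(-15, 2) = 225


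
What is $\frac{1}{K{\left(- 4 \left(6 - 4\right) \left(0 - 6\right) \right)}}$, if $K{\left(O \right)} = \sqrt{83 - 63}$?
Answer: $\frac{\sqrt{5}}{10} \approx 0.22361$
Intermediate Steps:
$K{\left(O \right)} = 2 \sqrt{5}$ ($K{\left(O \right)} = \sqrt{20} = 2 \sqrt{5}$)
$\frac{1}{K{\left(- 4 \left(6 - 4\right) \left(0 - 6\right) \right)}} = \frac{1}{2 \sqrt{5}} = \frac{\sqrt{5}}{10}$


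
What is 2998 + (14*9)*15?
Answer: 4888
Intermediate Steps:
2998 + (14*9)*15 = 2998 + 126*15 = 2998 + 1890 = 4888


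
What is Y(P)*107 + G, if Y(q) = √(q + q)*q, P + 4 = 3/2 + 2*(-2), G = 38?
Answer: 38 - 1391*I*√13/2 ≈ 38.0 - 2507.7*I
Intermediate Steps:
P = -13/2 (P = -4 + (3/2 + 2*(-2)) = -4 + (3*(½) - 4) = -4 + (3/2 - 4) = -4 - 5/2 = -13/2 ≈ -6.5000)
Y(q) = √2*q^(3/2) (Y(q) = √(2*q)*q = (√2*√q)*q = √2*q^(3/2))
Y(P)*107 + G = (√2*(-13/2)^(3/2))*107 + 38 = (√2*(-13*I*√26/4))*107 + 38 = -13*I*√13/2*107 + 38 = -1391*I*√13/2 + 38 = 38 - 1391*I*√13/2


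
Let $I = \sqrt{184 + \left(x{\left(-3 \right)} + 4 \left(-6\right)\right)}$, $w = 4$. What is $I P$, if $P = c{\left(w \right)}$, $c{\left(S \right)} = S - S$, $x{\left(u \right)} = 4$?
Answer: $0$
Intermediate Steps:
$c{\left(S \right)} = 0$
$P = 0$
$I = 2 \sqrt{41}$ ($I = \sqrt{184 + \left(4 + 4 \left(-6\right)\right)} = \sqrt{184 + \left(4 - 24\right)} = \sqrt{184 - 20} = \sqrt{164} = 2 \sqrt{41} \approx 12.806$)
$I P = 2 \sqrt{41} \cdot 0 = 0$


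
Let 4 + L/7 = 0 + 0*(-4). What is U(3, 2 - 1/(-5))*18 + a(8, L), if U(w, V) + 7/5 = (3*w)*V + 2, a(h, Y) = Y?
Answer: 1696/5 ≈ 339.20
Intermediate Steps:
L = -28 (L = -28 + 7*(0 + 0*(-4)) = -28 + 7*(0 + 0) = -28 + 7*0 = -28 + 0 = -28)
U(w, V) = ⅗ + 3*V*w (U(w, V) = -7/5 + ((3*w)*V + 2) = -7/5 + (3*V*w + 2) = -7/5 + (2 + 3*V*w) = ⅗ + 3*V*w)
U(3, 2 - 1/(-5))*18 + a(8, L) = (⅗ + 3*(2 - 1/(-5))*3)*18 - 28 = (⅗ + 3*(2 - (-1)/5)*3)*18 - 28 = (⅗ + 3*(2 - 1*(-⅕))*3)*18 - 28 = (⅗ + 3*(2 + ⅕)*3)*18 - 28 = (⅗ + 3*(11/5)*3)*18 - 28 = (⅗ + 99/5)*18 - 28 = (102/5)*18 - 28 = 1836/5 - 28 = 1696/5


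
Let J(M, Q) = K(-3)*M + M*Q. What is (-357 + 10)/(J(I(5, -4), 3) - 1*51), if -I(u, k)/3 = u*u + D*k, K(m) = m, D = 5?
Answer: 347/51 ≈ 6.8039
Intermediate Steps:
I(u, k) = -15*k - 3*u² (I(u, k) = -3*(u*u + 5*k) = -3*(u² + 5*k) = -15*k - 3*u²)
J(M, Q) = -3*M + M*Q
(-357 + 10)/(J(I(5, -4), 3) - 1*51) = (-357 + 10)/((-15*(-4) - 3*5²)*(-3 + 3) - 1*51) = -347/((60 - 3*25)*0 - 51) = -347/((60 - 75)*0 - 51) = -347/(-15*0 - 51) = -347/(0 - 51) = -347/(-51) = -347*(-1/51) = 347/51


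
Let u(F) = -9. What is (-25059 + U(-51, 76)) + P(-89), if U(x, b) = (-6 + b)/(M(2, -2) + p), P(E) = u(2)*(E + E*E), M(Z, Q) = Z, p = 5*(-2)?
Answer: -382223/4 ≈ -95556.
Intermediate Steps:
p = -10
P(E) = -9*E - 9*E² (P(E) = -9*(E + E*E) = -9*(E + E²) = -9*E - 9*E²)
U(x, b) = ¾ - b/8 (U(x, b) = (-6 + b)/(2 - 10) = (-6 + b)/(-8) = (-6 + b)*(-⅛) = ¾ - b/8)
(-25059 + U(-51, 76)) + P(-89) = (-25059 + (¾ - ⅛*76)) - 9*(-89)*(1 - 89) = (-25059 + (¾ - 19/2)) - 9*(-89)*(-88) = (-25059 - 35/4) - 70488 = -100271/4 - 70488 = -382223/4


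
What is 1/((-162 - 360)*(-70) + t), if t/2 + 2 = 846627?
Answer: 1/1729790 ≈ 5.7810e-7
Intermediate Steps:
t = 1693250 (t = -4 + 2*846627 = -4 + 1693254 = 1693250)
1/((-162 - 360)*(-70) + t) = 1/((-162 - 360)*(-70) + 1693250) = 1/(-522*(-70) + 1693250) = 1/(36540 + 1693250) = 1/1729790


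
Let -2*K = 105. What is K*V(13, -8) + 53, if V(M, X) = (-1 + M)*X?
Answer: 5093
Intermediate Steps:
V(M, X) = X*(-1 + M)
K = -105/2 (K = -½*105 = -105/2 ≈ -52.500)
K*V(13, -8) + 53 = -(-420)*(-1 + 13) + 53 = -(-420)*12 + 53 = -105/2*(-96) + 53 = 5040 + 53 = 5093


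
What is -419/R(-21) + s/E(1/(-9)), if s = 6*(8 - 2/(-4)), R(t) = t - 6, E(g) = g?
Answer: -11974/27 ≈ -443.48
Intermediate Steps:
R(t) = -6 + t
s = 51 (s = 6*(8 - 2*(-¼)) = 6*(8 + ½) = 6*(17/2) = 51)
-419/R(-21) + s/E(1/(-9)) = -419/(-6 - 21) + 51/(1/(-9)) = -419/(-27) + 51/(-⅑) = -419*(-1/27) + 51*(-9) = 419/27 - 459 = -11974/27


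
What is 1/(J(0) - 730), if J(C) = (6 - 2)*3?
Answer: -1/718 ≈ -0.0013928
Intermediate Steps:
J(C) = 12 (J(C) = 4*3 = 12)
1/(J(0) - 730) = 1/(12 - 730) = 1/(-718) = -1/718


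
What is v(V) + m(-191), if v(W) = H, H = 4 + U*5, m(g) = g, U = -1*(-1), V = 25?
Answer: -182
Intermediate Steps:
U = 1
H = 9 (H = 4 + 1*5 = 4 + 5 = 9)
v(W) = 9
v(V) + m(-191) = 9 - 191 = -182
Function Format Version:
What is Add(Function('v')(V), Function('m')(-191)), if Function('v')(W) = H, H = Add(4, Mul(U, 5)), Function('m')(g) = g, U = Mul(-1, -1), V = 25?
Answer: -182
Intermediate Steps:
U = 1
H = 9 (H = Add(4, Mul(1, 5)) = Add(4, 5) = 9)
Function('v')(W) = 9
Add(Function('v')(V), Function('m')(-191)) = Add(9, -191) = -182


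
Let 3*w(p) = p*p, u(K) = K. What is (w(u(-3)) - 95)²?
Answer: 8464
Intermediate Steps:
w(p) = p²/3 (w(p) = (p*p)/3 = p²/3)
(w(u(-3)) - 95)² = ((⅓)*(-3)² - 95)² = ((⅓)*9 - 95)² = (3 - 95)² = (-92)² = 8464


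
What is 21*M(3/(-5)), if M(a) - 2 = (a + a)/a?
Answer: 84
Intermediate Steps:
M(a) = 4 (M(a) = 2 + (a + a)/a = 2 + (2*a)/a = 2 + 2 = 4)
21*M(3/(-5)) = 21*4 = 84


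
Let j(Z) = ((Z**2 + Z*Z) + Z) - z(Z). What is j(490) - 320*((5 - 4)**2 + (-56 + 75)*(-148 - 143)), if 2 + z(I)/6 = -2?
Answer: 2249674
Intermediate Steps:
z(I) = -24 (z(I) = -12 + 6*(-2) = -12 - 12 = -24)
j(Z) = 24 + Z + 2*Z**2 (j(Z) = ((Z**2 + Z*Z) + Z) - 1*(-24) = ((Z**2 + Z**2) + Z) + 24 = (2*Z**2 + Z) + 24 = (Z + 2*Z**2) + 24 = 24 + Z + 2*Z**2)
j(490) - 320*((5 - 4)**2 + (-56 + 75)*(-148 - 143)) = (24 + 490 + 2*490**2) - 320*((5 - 4)**2 + (-56 + 75)*(-148 - 143)) = (24 + 490 + 2*240100) - 320*(1**2 + 19*(-291)) = (24 + 490 + 480200) - 320*(1 - 5529) = 480714 - 320*(-5528) = 480714 - 1*(-1768960) = 480714 + 1768960 = 2249674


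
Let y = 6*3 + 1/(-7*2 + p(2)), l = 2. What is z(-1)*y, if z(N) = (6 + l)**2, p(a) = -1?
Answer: 17216/15 ≈ 1147.7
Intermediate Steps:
y = 269/15 (y = 6*3 + 1/(-7*2 - 1) = 18 + 1/(-14 - 1) = 18 + 1/(-15) = 18 - 1/15 = 269/15 ≈ 17.933)
z(N) = 64 (z(N) = (6 + 2)**2 = 8**2 = 64)
z(-1)*y = 64*(269/15) = 17216/15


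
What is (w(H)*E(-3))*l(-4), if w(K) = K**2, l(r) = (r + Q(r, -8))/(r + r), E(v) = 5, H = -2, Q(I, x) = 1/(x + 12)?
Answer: 75/8 ≈ 9.3750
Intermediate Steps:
Q(I, x) = 1/(12 + x)
l(r) = (1/4 + r)/(2*r) (l(r) = (r + 1/(12 - 8))/(r + r) = (r + 1/4)/((2*r)) = (r + 1/4)*(1/(2*r)) = (1/4 + r)*(1/(2*r)) = (1/4 + r)/(2*r))
(w(H)*E(-3))*l(-4) = ((-2)**2*5)*((1/8)*(1 + 4*(-4))/(-4)) = (4*5)*((1/8)*(-1/4)*(1 - 16)) = 20*((1/8)*(-1/4)*(-15)) = 20*(15/32) = 75/8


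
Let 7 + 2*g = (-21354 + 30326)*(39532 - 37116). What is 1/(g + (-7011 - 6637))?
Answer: 2/21649049 ≈ 9.2383e-8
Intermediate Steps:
g = 21676345/2 (g = -7/2 + ((-21354 + 30326)*(39532 - 37116))/2 = -7/2 + (8972*2416)/2 = -7/2 + (½)*21676352 = -7/2 + 10838176 = 21676345/2 ≈ 1.0838e+7)
1/(g + (-7011 - 6637)) = 1/(21676345/2 + (-7011 - 6637)) = 1/(21676345/2 - 13648) = 1/(21649049/2) = 2/21649049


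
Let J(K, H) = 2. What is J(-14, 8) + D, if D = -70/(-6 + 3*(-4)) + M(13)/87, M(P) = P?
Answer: 1576/261 ≈ 6.0383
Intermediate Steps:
D = 1054/261 (D = -70/(-6 + 3*(-4)) + 13/87 = -70/(-6 - 12) + 13*(1/87) = -70/(-18) + 13/87 = -70*(-1/18) + 13/87 = 35/9 + 13/87 = 1054/261 ≈ 4.0383)
J(-14, 8) + D = 2 + 1054/261 = 1576/261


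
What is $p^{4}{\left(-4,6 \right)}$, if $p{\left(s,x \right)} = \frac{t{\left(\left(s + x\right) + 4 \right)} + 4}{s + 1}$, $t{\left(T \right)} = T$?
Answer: $\frac{10000}{81} \approx 123.46$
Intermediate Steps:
$p{\left(s,x \right)} = \frac{8 + s + x}{1 + s}$ ($p{\left(s,x \right)} = \frac{\left(\left(s + x\right) + 4\right) + 4}{s + 1} = \frac{\left(4 + s + x\right) + 4}{1 + s} = \frac{8 + s + x}{1 + s}$)
$p^{4}{\left(-4,6 \right)} = \left(\frac{8 - 4 + 6}{1 - 4}\right)^{4} = \left(\frac{1}{-3} \cdot 10\right)^{4} = \left(\left(- \frac{1}{3}\right) 10\right)^{4} = \left(- \frac{10}{3}\right)^{4} = \frac{10000}{81}$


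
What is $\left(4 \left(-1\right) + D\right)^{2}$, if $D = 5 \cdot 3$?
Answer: $121$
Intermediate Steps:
$D = 15$
$\left(4 \left(-1\right) + D\right)^{2} = \left(4 \left(-1\right) + 15\right)^{2} = \left(-4 + 15\right)^{2} = 11^{2} = 121$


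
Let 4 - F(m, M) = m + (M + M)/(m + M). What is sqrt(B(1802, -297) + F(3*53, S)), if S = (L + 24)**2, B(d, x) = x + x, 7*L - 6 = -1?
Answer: I*sqrt(66745865335)/9430 ≈ 27.397*I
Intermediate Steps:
L = 5/7 (L = 6/7 + (1/7)*(-1) = 6/7 - 1/7 = 5/7 ≈ 0.71429)
B(d, x) = 2*x
S = 29929/49 (S = (5/7 + 24)**2 = (173/7)**2 = 29929/49 ≈ 610.80)
F(m, M) = 4 - m - 2*M/(M + m) (F(m, M) = 4 - (m + (M + M)/(m + M)) = 4 - (m + (2*M)/(M + m)) = 4 - (m + 2*M/(M + m)) = 4 + (-m - 2*M/(M + m)) = 4 - m - 2*M/(M + m))
sqrt(B(1802, -297) + F(3*53, S)) = sqrt(2*(-297) + (-(3*53)**2 + 2*(29929/49) + 4*(3*53) - 1*29929/49*3*53)/(29929/49 + 3*53)) = sqrt(-594 + (-1*159**2 + 59858/49 + 4*159 - 1*29929/49*159)/(29929/49 + 159)) = sqrt(-594 + (-1*25281 + 59858/49 + 636 - 4758711/49)/(37720/49)) = sqrt(-594 + 49*(-25281 + 59858/49 + 636 - 4758711/49)/37720) = sqrt(-594 + (49/37720)*(-5906458/49)) = sqrt(-594 - 2953229/18860) = sqrt(-14156069/18860) = I*sqrt(66745865335)/9430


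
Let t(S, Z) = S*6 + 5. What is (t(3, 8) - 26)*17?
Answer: -51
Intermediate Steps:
t(S, Z) = 5 + 6*S (t(S, Z) = 6*S + 5 = 5 + 6*S)
(t(3, 8) - 26)*17 = ((5 + 6*3) - 26)*17 = ((5 + 18) - 26)*17 = (23 - 26)*17 = -3*17 = -51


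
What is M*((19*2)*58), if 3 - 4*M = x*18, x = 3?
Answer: -28101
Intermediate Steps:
M = -51/4 (M = 3/4 - 3*18/4 = 3/4 - 1/4*54 = 3/4 - 27/2 = -51/4 ≈ -12.750)
M*((19*2)*58) = -51*19*2*58/4 = -969*58/2 = -51/4*2204 = -28101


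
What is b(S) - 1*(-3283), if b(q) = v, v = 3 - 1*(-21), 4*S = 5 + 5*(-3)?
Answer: 3307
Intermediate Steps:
S = -5/2 (S = (5 + 5*(-3))/4 = (5 - 15)/4 = (¼)*(-10) = -5/2 ≈ -2.5000)
v = 24 (v = 3 + 21 = 24)
b(q) = 24
b(S) - 1*(-3283) = 24 - 1*(-3283) = 24 + 3283 = 3307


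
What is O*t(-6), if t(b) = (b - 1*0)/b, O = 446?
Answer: 446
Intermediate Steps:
t(b) = 1 (t(b) = (b + 0)/b = b/b = 1)
O*t(-6) = 446*1 = 446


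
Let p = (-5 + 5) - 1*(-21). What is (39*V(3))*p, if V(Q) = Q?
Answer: 2457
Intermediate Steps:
p = 21 (p = 0 + 21 = 21)
(39*V(3))*p = (39*3)*21 = 117*21 = 2457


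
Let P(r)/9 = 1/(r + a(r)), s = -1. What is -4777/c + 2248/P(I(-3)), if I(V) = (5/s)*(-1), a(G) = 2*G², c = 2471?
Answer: 305471447/22239 ≈ 13736.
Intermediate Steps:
I(V) = 5 (I(V) = (5/(-1))*(-1) = (5*(-1))*(-1) = -5*(-1) = 5)
P(r) = 9/(r + 2*r²)
-4777/c + 2248/P(I(-3)) = -4777/2471 + 2248/((9/(5*(1 + 2*5)))) = -4777*1/2471 + 2248/((9*(⅕)/(1 + 10))) = -4777/2471 + 2248/((9*(⅕)/11)) = -4777/2471 + 2248/((9*(⅕)*(1/11))) = -4777/2471 + 2248/(9/55) = -4777/2471 + 2248*(55/9) = -4777/2471 + 123640/9 = 305471447/22239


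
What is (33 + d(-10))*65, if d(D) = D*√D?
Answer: 2145 - 650*I*√10 ≈ 2145.0 - 2055.5*I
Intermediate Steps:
d(D) = D^(3/2)
(33 + d(-10))*65 = (33 + (-10)^(3/2))*65 = (33 - 10*I*√10)*65 = 2145 - 650*I*√10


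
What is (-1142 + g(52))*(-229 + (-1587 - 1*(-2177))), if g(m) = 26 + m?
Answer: -384104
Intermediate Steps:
(-1142 + g(52))*(-229 + (-1587 - 1*(-2177))) = (-1142 + (26 + 52))*(-229 + (-1587 - 1*(-2177))) = (-1142 + 78)*(-229 + (-1587 + 2177)) = -1064*(-229 + 590) = -1064*361 = -384104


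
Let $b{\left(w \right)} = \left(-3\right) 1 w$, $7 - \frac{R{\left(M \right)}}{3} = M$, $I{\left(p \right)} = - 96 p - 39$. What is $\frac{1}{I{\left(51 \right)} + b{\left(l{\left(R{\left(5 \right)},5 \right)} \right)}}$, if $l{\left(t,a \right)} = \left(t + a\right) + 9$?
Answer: $- \frac{1}{4995} \approx -0.0002002$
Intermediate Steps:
$I{\left(p \right)} = -39 - 96 p$
$R{\left(M \right)} = 21 - 3 M$
$l{\left(t,a \right)} = 9 + a + t$ ($l{\left(t,a \right)} = \left(a + t\right) + 9 = 9 + a + t$)
$b{\left(w \right)} = - 3 w$
$\frac{1}{I{\left(51 \right)} + b{\left(l{\left(R{\left(5 \right)},5 \right)} \right)}} = \frac{1}{\left(-39 - 4896\right) - 3 \left(9 + 5 + \left(21 - 15\right)\right)} = \frac{1}{-4935 - 3 \left(9 + 5 + 6\right)} = \frac{1}{-4935 - 60} = \frac{1}{-4995} = - \frac{1}{4995}$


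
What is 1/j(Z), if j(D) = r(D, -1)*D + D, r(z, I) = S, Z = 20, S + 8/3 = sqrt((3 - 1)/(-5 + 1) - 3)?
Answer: -3/226 - 9*I*sqrt(14)/2260 ≈ -0.013274 - 0.0149*I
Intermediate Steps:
S = -8/3 + I*sqrt(14)/2 (S = -8/3 + sqrt((3 - 1)/(-5 + 1) - 3) = -8/3 + sqrt(2/(-4) - 3) = -8/3 + sqrt(2*(-1/4) - 3) = -8/3 + sqrt(-1/2 - 3) = -8/3 + sqrt(-7/2) = -8/3 + I*sqrt(14)/2 ≈ -2.6667 + 1.8708*I)
r(z, I) = -8/3 + I*sqrt(14)/2
j(D) = D + D*(-8/3 + I*sqrt(14)/2) (j(D) = (-8/3 + I*sqrt(14)/2)*D + D = D*(-8/3 + I*sqrt(14)/2) + D = D + D*(-8/3 + I*sqrt(14)/2))
1/j(Z) = 1/((1/6)*20*(-10 + 3*I*sqrt(14))) = 1/(-100/3 + 10*I*sqrt(14))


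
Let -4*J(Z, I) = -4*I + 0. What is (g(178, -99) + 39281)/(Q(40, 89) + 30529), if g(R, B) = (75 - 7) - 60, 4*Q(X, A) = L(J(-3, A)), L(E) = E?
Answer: 157156/122205 ≈ 1.2860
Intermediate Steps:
J(Z, I) = I (J(Z, I) = -(-4*I + 0)/4 = -(-1)*I = I)
Q(X, A) = A/4
g(R, B) = 8 (g(R, B) = 68 - 60 = 8)
(g(178, -99) + 39281)/(Q(40, 89) + 30529) = (8 + 39281)/((1/4)*89 + 30529) = 39289/(89/4 + 30529) = 39289/(122205/4) = 39289*(4/122205) = 157156/122205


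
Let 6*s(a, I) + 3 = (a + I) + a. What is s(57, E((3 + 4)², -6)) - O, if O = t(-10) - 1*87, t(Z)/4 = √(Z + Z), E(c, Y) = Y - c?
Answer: 289/3 - 8*I*√5 ≈ 96.333 - 17.889*I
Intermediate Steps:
s(a, I) = -½ + a/3 + I/6 (s(a, I) = -½ + ((a + I) + a)/6 = -½ + ((I + a) + a)/6 = -½ + (I + 2*a)/6 = -½ + (a/3 + I/6) = -½ + a/3 + I/6)
t(Z) = 4*√2*√Z (t(Z) = 4*√(Z + Z) = 4*√(2*Z) = 4*(√2*√Z) = 4*√2*√Z)
O = -87 + 8*I*√5 (O = 4*√2*√(-10) - 1*87 = 4*√2*(I*√10) - 87 = 8*I*√5 - 87 = -87 + 8*I*√5 ≈ -87.0 + 17.889*I)
s(57, E((3 + 4)², -6)) - O = (-½ + (⅓)*57 + (-6 - (3 + 4)²)/6) - (-87 + 8*I*√5) = (-½ + 19 + (-6 - 1*7²)/6) + (87 - 8*I*√5) = (-½ + 19 + (-6 - 1*49)/6) + (87 - 8*I*√5) = (-½ + 19 + (-6 - 49)/6) + (87 - 8*I*√5) = (-½ + 19 + (⅙)*(-55)) + (87 - 8*I*√5) = (-½ + 19 - 55/6) + (87 - 8*I*√5) = 28/3 + (87 - 8*I*√5) = 289/3 - 8*I*√5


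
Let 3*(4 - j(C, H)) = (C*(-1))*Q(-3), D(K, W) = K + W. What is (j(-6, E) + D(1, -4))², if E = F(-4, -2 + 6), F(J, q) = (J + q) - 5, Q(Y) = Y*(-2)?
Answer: 121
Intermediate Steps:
Q(Y) = -2*Y
F(J, q) = -5 + J + q
E = -5 (E = -5 - 4 + (-2 + 6) = -5 - 4 + 4 = -5)
j(C, H) = 4 + 2*C (j(C, H) = 4 - C*(-1)*(-2*(-3))/3 = 4 - (-C)*6/3 = 4 - (-2)*C = 4 + 2*C)
(j(-6, E) + D(1, -4))² = ((4 + 2*(-6)) + (1 - 4))² = ((4 - 12) - 3)² = (-8 - 3)² = (-11)² = 121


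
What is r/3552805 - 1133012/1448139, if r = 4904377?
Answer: 3076848905743/5144955479895 ≈ 0.59803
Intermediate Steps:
r/3552805 - 1133012/1448139 = 4904377/3552805 - 1133012/1448139 = 3076848905743/5144955479895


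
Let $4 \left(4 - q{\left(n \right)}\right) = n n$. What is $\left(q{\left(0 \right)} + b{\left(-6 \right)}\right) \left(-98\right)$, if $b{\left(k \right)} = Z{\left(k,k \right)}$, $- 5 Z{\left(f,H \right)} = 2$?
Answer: $- \frac{1764}{5} \approx -352.8$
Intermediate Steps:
$Z{\left(f,H \right)} = - \frac{2}{5}$ ($Z{\left(f,H \right)} = \left(- \frac{1}{5}\right) 2 = - \frac{2}{5}$)
$b{\left(k \right)} = - \frac{2}{5}$
$q{\left(n \right)} = 4 - \frac{n^{2}}{4}$ ($q{\left(n \right)} = 4 - \frac{n n}{4} = 4 - \frac{n^{2}}{4}$)
$\left(q{\left(0 \right)} + b{\left(-6 \right)}\right) \left(-98\right) = \left(\left(4 - \frac{0^{2}}{4}\right) - \frac{2}{5}\right) \left(-98\right) = \left(\left(4 - 0\right) - \frac{2}{5}\right) \left(-98\right) = \left(\left(4 + 0\right) - \frac{2}{5}\right) \left(-98\right) = \left(4 - \frac{2}{5}\right) \left(-98\right) = \frac{18}{5} \left(-98\right) = - \frac{1764}{5}$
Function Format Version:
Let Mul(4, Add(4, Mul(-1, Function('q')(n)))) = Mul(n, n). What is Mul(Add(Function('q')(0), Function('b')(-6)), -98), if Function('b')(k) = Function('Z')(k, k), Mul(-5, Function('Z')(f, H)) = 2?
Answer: Rational(-1764, 5) ≈ -352.80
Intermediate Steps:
Function('Z')(f, H) = Rational(-2, 5) (Function('Z')(f, H) = Mul(Rational(-1, 5), 2) = Rational(-2, 5))
Function('b')(k) = Rational(-2, 5)
Function('q')(n) = Add(4, Mul(Rational(-1, 4), Pow(n, 2))) (Function('q')(n) = Add(4, Mul(Rational(-1, 4), Mul(n, n))) = Add(4, Mul(Rational(-1, 4), Pow(n, 2))))
Mul(Add(Function('q')(0), Function('b')(-6)), -98) = Mul(Add(Add(4, Mul(Rational(-1, 4), Pow(0, 2))), Rational(-2, 5)), -98) = Mul(Add(Add(4, Mul(Rational(-1, 4), 0)), Rational(-2, 5)), -98) = Mul(Add(Add(4, 0), Rational(-2, 5)), -98) = Mul(Add(4, Rational(-2, 5)), -98) = Mul(Rational(18, 5), -98) = Rational(-1764, 5)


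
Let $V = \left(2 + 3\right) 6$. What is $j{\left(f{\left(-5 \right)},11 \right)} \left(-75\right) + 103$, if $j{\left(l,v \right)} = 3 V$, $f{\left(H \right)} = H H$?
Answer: $-6647$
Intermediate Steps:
$V = 30$ ($V = 5 \cdot 6 = 30$)
$f{\left(H \right)} = H^{2}$
$j{\left(l,v \right)} = 90$ ($j{\left(l,v \right)} = 3 \cdot 30 = 90$)
$j{\left(f{\left(-5 \right)},11 \right)} \left(-75\right) + 103 = 90 \left(-75\right) + 103 = -6750 + 103 = -6647$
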